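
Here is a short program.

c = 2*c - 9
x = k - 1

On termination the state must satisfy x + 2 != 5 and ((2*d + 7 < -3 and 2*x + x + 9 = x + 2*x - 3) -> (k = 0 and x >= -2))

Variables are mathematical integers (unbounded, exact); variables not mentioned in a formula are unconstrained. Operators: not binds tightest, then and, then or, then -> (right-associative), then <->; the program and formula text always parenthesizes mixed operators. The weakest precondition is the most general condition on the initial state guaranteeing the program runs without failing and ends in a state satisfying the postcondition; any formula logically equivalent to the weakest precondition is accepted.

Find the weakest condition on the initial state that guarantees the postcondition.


Working backward. After the program, the postcondition x + 2 != 5 and ((2*d + 7 < -3 and 2*x + x + 9 = x + 2*x - 3) -> (k = 0 and x >= -2)) must hold; in canonical form it is x != 3.
Before x := k - 1: k != 4
Before c := 2*c - 9: k != 4
Answer: WP = k != 4


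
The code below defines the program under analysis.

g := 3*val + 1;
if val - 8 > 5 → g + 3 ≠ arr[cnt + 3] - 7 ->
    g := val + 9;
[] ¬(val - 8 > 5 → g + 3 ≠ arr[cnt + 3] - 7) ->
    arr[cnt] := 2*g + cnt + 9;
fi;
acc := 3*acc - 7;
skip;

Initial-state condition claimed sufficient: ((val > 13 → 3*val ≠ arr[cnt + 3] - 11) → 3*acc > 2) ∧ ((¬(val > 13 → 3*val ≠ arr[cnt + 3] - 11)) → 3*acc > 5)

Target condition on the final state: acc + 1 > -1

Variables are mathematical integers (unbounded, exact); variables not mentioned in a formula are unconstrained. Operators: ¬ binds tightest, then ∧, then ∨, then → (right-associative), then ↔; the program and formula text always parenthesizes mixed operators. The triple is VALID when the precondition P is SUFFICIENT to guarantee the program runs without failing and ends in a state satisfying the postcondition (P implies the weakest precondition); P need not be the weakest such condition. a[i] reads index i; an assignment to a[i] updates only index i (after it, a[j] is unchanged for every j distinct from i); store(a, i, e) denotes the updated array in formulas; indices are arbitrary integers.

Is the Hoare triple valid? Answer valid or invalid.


Working backward. After the program, the postcondition acc + 1 > -1 must hold; in canonical form it is acc > -2.
Before skip: acc > -2
Before acc := 3*acc - 7: 3*acc > 5
Then branch requires 3*acc > 5; else branch requires 3*acc > 5.
Before the if: ((val > 13 → g ≠ arr[cnt + 3] - 10) → 3*acc > 5) ∧ ((¬(val > 13 → g ≠ arr[cnt + 3] - 10)) → 3*acc > 5)
Before g := 3*val + 1: ((val > 13 → 3*val ≠ arr[cnt + 3] - 11) → 3*acc > 5) ∧ ((¬(val > 13 → 3*val ≠ arr[cnt + 3] - 11)) → 3*acc > 5)
The weakest precondition is ((val > 13 → 3*val ≠ arr[cnt + 3] - 11) → 3*acc > 5) ∧ ((¬(val > 13 → 3*val ≠ arr[cnt + 3] - 11)) → 3*acc > 5).
Check whether ((val > 13 → 3*val ≠ arr[cnt + 3] - 11) → 3*acc > 2) ∧ ((¬(val > 13 → 3*val ≠ arr[cnt + 3] - 11)) → 3*acc > 5) implies it.
Countermodel: at the initial state acc = 1, arr = {[0] = 50, elsewhere 50}, cnt = -3, val = 13, the precondition holds but the weakest precondition fails.
Answer: invalid


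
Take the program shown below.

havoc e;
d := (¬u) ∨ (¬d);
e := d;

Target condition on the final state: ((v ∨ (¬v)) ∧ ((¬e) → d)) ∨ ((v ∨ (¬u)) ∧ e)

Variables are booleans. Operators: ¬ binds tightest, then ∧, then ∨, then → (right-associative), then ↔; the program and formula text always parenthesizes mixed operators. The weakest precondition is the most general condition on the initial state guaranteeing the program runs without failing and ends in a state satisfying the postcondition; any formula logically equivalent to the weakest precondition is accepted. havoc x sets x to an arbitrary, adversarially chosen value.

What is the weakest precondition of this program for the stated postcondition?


Working backward. After the program, the postcondition ((v ∨ (¬v)) ∧ ((¬e) → d)) ∨ ((v ∨ (¬u)) ∧ e) must hold; in canonical form it is ((¬e) → d) ∨ ((v ∨ (¬u)) ∧ e).
Before e := d: ((¬d) → d) ∨ ((v ∨ (¬u)) ∧ d)
Before d := (¬u) ∨ (¬d): ((¬((¬u) ∨ (¬d))) → ((¬u) ∨ (¬d))) ∨ ((v ∨ (¬u)) ∧ ((¬u) ∨ (¬d)))
Before havoc e: ((¬((¬u) ∨ (¬d))) → ((¬u) ∨ (¬d))) ∨ ((v ∨ (¬u)) ∧ ((¬u) ∨ (¬d)))
Answer: WP = ((¬((¬u) ∨ (¬d))) → ((¬u) ∨ (¬d))) ∨ ((v ∨ (¬u)) ∧ ((¬u) ∨ (¬d)))


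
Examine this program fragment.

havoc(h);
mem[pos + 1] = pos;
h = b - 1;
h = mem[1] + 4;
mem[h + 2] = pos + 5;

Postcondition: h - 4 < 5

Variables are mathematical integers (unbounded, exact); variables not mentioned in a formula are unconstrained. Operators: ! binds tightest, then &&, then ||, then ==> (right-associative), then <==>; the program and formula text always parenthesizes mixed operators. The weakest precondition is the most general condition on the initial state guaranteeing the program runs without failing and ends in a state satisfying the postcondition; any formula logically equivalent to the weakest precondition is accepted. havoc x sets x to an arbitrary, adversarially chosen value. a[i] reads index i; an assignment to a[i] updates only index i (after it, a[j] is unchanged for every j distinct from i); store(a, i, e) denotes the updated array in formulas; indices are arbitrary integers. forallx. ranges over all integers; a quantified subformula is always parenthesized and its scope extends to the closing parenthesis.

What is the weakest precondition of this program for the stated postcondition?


Working backward. After the program, the postcondition h - 4 < 5 must hold; in canonical form it is h < 9.
Before mem[h + 2] := pos + 5: h < 9
Before h := mem[1] + 4: mem[1] < 5
Before h := b - 1: mem[1] < 5
Before mem[pos + 1] := pos: store(mem, pos + 1, pos)[1] < 5
Before havoc h: store(mem, pos + 1, pos)[1] < 5
Answer: WP = store(mem, pos + 1, pos)[1] < 5


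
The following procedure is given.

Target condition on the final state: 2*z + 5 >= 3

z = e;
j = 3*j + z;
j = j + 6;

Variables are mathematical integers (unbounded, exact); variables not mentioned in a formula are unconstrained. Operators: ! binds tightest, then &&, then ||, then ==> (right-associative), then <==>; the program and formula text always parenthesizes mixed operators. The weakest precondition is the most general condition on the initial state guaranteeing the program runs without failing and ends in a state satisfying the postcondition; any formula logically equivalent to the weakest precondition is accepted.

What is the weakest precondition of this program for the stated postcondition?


Working backward. After the program, the postcondition 2*z + 5 >= 3 must hold; in canonical form it is 2*z >= -2.
Before j := j + 6: 2*z >= -2
Before j := 3*j + z: 2*z >= -2
Before z := e: 2*e >= -2
Answer: WP = 2*e >= -2


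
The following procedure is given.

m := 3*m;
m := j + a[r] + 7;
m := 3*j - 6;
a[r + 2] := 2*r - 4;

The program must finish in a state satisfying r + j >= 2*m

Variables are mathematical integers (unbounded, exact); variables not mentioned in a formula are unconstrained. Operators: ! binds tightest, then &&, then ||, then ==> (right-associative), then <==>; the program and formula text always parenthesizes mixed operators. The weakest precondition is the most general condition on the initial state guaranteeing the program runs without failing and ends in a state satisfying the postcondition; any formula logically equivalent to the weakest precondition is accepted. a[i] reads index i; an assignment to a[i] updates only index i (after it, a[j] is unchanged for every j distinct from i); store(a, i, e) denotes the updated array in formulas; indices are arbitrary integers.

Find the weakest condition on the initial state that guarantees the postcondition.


Working backward. After the program, the postcondition r + j >= 2*m must hold; in canonical form it is j + r >= 2*m.
Before a[r + 2] := 2*r - 4: j + r >= 2*m
Before m := 3*j - 6: r >= 5*j - 12
Before m := j + a[r] + 7: r >= 5*j - 12
Before m := 3*m: r >= 5*j - 12
Answer: WP = r >= 5*j - 12


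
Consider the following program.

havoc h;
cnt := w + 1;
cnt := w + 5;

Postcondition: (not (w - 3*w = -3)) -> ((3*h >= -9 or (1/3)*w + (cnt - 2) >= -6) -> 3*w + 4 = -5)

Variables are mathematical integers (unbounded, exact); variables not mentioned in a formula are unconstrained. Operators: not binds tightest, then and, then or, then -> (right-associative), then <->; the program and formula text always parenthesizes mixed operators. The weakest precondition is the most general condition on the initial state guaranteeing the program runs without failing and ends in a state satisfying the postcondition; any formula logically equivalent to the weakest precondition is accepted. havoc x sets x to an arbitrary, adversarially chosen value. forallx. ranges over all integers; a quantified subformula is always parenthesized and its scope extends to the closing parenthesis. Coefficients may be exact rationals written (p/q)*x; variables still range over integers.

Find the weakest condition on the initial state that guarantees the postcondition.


Working backward. After the program, the postcondition (not (w - 3*w = -3)) -> ((3*h >= -9 or (1/3)*w + (cnt - 2) >= -6) -> 3*w + 4 = -5) must hold; in canonical form it is (not (2*w = 3)) -> ((3*h >= -9 or cnt + (1/3)*w >= -4) -> 3*w = -9).
Before cnt := w + 5: (not (2*w = 3)) -> ((3*h >= -9 or (4/3)*w >= -9) -> 3*w = -9)
Before cnt := w + 1: (not (2*w = 3)) -> ((3*h >= -9 or (4/3)*w >= -9) -> 3*w = -9)
Before havoc h: forall h_1. ((not (2*w = 3)) -> ((3*h_1 >= -9 or (4/3)*w >= -9) -> 3*w = -9))
Answer: WP = forall h_1. ((not (2*w = 3)) -> ((3*h_1 >= -9 or (4/3)*w >= -9) -> 3*w = -9))


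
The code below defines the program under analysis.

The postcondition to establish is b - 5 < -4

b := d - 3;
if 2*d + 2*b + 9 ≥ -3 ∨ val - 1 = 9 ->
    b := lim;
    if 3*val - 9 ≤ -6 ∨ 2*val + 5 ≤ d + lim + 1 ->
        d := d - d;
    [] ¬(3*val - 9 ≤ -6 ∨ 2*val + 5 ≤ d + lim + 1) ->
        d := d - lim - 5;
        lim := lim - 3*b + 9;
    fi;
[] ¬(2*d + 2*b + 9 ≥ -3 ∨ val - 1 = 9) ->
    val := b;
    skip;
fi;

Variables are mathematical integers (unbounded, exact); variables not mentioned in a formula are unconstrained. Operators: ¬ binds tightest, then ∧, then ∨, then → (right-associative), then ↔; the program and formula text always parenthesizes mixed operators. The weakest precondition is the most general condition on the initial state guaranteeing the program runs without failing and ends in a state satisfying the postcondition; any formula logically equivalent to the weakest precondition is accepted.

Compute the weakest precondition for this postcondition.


Working backward. After the program, the postcondition b - 5 < -4 must hold; in canonical form it is b < 1.
Then branch requires ((3*val ≤ 3 ∨ 2*val ≤ d + lim - 4) → lim < 1) ∧ ((¬(3*val ≤ 3 ∨ 2*val ≤ d + lim - 4)) → lim < 1); else branch requires b < 1.
Before the if: ((2*b + 2*d ≥ -12 ∨ val = 10) → (((3*val ≤ 3 ∨ 2*val ≤ d + lim - 4) → lim < 1) ∧ ((¬(3*val ≤ 3 ∨ 2*val ≤ d + lim - 4)) → lim < 1))) ∧ ((¬(2*b + 2*d ≥ -12 ∨ val = 10)) → b < 1)
Before b := d - 3: ((4*d ≥ -6 ∨ val = 10) → (((3*val ≤ 3 ∨ 2*val ≤ d + lim - 4) → lim < 1) ∧ ((¬(3*val ≤ 3 ∨ 2*val ≤ d + lim - 4)) → lim < 1))) ∧ ((¬(4*d ≥ -6 ∨ val = 10)) → d < 4)
Answer: WP = ((4*d ≥ -6 ∨ val = 10) → (((3*val ≤ 3 ∨ 2*val ≤ d + lim - 4) → lim < 1) ∧ ((¬(3*val ≤ 3 ∨ 2*val ≤ d + lim - 4)) → lim < 1))) ∧ ((¬(4*d ≥ -6 ∨ val = 10)) → d < 4)


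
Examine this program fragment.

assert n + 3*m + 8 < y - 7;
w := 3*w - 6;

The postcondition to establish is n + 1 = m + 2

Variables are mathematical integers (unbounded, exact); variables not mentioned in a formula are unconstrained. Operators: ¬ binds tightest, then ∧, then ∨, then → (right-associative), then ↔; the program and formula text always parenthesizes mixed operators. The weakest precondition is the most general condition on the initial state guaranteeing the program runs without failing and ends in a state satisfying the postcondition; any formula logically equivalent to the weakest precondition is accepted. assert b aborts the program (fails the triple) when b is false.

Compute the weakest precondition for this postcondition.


Working backward. After the program, the postcondition n + 1 = m + 2 must hold; in canonical form it is n = m + 1.
Before w := 3*w - 6: n = m + 1
Before assert n + 3*m + 8 < y - 7: 3*m + n < y - 15 ∧ n = m + 1
Answer: WP = 3*m + n < y - 15 ∧ n = m + 1


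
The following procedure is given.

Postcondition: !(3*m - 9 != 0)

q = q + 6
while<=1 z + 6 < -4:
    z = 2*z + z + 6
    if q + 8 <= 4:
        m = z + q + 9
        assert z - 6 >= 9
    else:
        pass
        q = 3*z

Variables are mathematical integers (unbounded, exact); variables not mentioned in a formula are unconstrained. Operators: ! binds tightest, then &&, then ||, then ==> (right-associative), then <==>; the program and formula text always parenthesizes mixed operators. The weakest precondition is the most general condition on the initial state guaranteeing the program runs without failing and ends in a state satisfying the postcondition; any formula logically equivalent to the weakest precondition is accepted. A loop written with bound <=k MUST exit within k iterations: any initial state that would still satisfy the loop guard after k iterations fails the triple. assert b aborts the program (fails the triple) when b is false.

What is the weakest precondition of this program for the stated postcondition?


Working backward. After the program, the postcondition !(3*m - 9 != 0) must hold; in canonical form it is !(3*m != 9).
Before the loop (bound <=1), unroll the exhaustion recursion (WP_0 = exit-now case; WP_j = one more guarded iteration, up to j = 1):
  WP_0: (!(z < -10)) && (!(3*m != 9))
  WP_1: (z < -10 ==> ((q <= -4 ==> (3*z >= 9 && (!(3*z < -16)) && (!(3*q + 9*z != -36)))) && ((!(q <= -4)) ==> ((!(3*z < -16)) && (!(3*m != 9)))))) && ((!(z < -10)) ==> (!(3*m != 9)))
So before the loop: (z < -10 ==> ((q <= -4 ==> (3*z >= 9 && (!(3*z < -16)) && (!(3*q + 9*z != -36)))) && ((!(q <= -4)) ==> ((!(3*z < -16)) && (!(3*m != 9)))))) && ((!(z < -10)) ==> (!(3*m != 9)))
Before q := q + 6: (z < -10 ==> ((q <= -10 ==> (3*z >= 9 && (!(3*z < -16)) && (!(3*q + 9*z != -54)))) && ((!(q <= -10)) ==> ((!(3*z < -16)) && (!(3*m != 9)))))) && ((!(z < -10)) ==> (!(3*m != 9)))
Answer: WP = (z < -10 ==> ((q <= -10 ==> (3*z >= 9 && (!(3*z < -16)) && (!(3*q + 9*z != -54)))) && ((!(q <= -10)) ==> ((!(3*z < -16)) && (!(3*m != 9)))))) && ((!(z < -10)) ==> (!(3*m != 9)))


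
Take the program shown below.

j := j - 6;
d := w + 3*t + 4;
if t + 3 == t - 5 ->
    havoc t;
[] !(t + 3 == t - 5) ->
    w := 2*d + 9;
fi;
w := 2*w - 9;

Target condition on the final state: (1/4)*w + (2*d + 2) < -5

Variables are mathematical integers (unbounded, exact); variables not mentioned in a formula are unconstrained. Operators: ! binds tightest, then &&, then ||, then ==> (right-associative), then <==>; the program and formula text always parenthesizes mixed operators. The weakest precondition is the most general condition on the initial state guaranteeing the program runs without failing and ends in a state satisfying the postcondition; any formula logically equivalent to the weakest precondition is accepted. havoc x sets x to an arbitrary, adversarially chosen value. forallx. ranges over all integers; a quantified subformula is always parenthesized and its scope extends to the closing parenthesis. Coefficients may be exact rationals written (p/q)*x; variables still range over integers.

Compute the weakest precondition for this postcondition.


Working backward. After the program, the postcondition (1/4)*w + (2*d + 2) < -5 must hold; in canonical form it is 2*d + (1/4)*w < -7.
Before w := 2*w - 9: 2*d + (1/2)*w < -19/4
Then branch requires 2*d + (1/2)*w < -19/4; else branch requires 3*d < -37/4.
Before the if: 3*d < -37/4
Before d := w + 3*t + 4: 9*t + 3*w < -85/4
Before j := j - 6: 9*t + 3*w < -85/4
Answer: WP = 9*t + 3*w < -85/4


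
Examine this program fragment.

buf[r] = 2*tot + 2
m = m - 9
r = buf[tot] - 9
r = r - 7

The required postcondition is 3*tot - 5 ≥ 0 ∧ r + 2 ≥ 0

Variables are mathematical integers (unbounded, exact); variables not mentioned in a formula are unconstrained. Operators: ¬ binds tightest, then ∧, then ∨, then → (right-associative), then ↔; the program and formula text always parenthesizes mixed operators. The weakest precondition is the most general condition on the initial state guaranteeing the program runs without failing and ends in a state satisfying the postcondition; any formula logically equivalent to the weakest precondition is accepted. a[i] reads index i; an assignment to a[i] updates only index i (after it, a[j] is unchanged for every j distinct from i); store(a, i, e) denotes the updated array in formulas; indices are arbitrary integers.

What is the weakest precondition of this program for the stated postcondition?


Working backward. After the program, the postcondition 3*tot - 5 ≥ 0 ∧ r + 2 ≥ 0 must hold; in canonical form it is 3*tot ≥ 5 ∧ r ≥ -2.
Before r := r - 7: 3*tot ≥ 5 ∧ r ≥ 5
Before r := buf[tot] - 9: 3*tot ≥ 5 ∧ buf[tot] ≥ 14
Before m := m - 9: 3*tot ≥ 5 ∧ buf[tot] ≥ 14
Before buf[r] := 2*tot + 2: 3*tot ≥ 5 ∧ store(buf, r, 2*tot + 2)[tot] ≥ 14
Answer: WP = 3*tot ≥ 5 ∧ store(buf, r, 2*tot + 2)[tot] ≥ 14


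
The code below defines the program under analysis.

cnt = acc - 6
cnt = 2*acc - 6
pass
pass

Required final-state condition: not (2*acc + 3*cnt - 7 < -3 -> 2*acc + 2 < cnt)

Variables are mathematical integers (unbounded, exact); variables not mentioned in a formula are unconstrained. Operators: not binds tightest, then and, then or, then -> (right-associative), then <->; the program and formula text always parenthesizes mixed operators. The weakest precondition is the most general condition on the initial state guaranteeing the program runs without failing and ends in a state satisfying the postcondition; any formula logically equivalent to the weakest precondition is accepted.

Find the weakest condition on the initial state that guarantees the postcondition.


Working backward. After the program, the postcondition not (2*acc + 3*cnt - 7 < -3 -> 2*acc + 2 < cnt) must hold; in canonical form it is not (2*acc + 3*cnt < 4 -> 2*acc < cnt - 2).
Before skip: not (2*acc + 3*cnt < 4 -> 2*acc < cnt - 2)
Before skip: not (2*acc + 3*cnt < 4 -> 2*acc < cnt - 2)
Before cnt := 2*acc - 6: 8*acc < 22
Before cnt := acc - 6: 8*acc < 22
Answer: WP = 8*acc < 22


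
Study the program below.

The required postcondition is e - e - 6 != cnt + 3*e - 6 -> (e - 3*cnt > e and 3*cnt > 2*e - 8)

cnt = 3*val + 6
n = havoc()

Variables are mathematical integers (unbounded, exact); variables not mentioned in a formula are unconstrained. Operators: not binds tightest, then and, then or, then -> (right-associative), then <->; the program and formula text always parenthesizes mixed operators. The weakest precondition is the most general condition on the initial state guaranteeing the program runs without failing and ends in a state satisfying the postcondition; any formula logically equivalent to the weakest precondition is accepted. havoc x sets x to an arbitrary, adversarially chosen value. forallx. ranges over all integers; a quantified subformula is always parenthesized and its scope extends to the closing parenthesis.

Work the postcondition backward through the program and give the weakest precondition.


Working backward. After the program, the postcondition e - e - 6 != cnt + 3*e - 6 -> (e - 3*cnt > e and 3*cnt > 2*e - 8) must hold; in canonical form it is cnt + 3*e != 0 -> (3*cnt < 0 and 3*cnt > 2*e - 8).
Before havoc n: cnt + 3*e != 0 -> (3*cnt < 0 and 3*cnt > 2*e - 8)
Before cnt := 3*val + 6: 3*e + 3*val != -6 -> (9*val < -18 and 9*val > 2*e - 26)
Answer: WP = 3*e + 3*val != -6 -> (9*val < -18 and 9*val > 2*e - 26)


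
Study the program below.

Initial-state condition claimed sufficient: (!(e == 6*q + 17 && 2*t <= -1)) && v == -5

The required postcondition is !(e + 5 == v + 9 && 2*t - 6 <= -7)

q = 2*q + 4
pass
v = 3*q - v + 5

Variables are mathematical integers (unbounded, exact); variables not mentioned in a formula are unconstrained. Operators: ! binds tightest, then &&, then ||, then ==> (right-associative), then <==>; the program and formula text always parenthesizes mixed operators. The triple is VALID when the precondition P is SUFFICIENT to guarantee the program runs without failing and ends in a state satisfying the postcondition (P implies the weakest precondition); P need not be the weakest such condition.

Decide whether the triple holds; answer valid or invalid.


Working backward. After the program, the postcondition !(e + 5 == v + 9 && 2*t - 6 <= -7) must hold; in canonical form it is !(e == v + 4 && 2*t <= -1).
Before v := 3*q - v + 5: !(e + v == 3*q + 9 && 2*t <= -1)
Before skip: !(e + v == 3*q + 9 && 2*t <= -1)
Before q := 2*q + 4: !(e + v == 6*q + 21 && 2*t <= -1)
The weakest precondition is !(e + v == 6*q + 21 && 2*t <= -1).
Check whether (!(e == 6*q + 17 && 2*t <= -1)) && v == -5 implies it.
Countermodel: at the initial state e = 26, q = 0, t = -1, v = -5, the precondition holds but the weakest precondition fails.
Answer: invalid


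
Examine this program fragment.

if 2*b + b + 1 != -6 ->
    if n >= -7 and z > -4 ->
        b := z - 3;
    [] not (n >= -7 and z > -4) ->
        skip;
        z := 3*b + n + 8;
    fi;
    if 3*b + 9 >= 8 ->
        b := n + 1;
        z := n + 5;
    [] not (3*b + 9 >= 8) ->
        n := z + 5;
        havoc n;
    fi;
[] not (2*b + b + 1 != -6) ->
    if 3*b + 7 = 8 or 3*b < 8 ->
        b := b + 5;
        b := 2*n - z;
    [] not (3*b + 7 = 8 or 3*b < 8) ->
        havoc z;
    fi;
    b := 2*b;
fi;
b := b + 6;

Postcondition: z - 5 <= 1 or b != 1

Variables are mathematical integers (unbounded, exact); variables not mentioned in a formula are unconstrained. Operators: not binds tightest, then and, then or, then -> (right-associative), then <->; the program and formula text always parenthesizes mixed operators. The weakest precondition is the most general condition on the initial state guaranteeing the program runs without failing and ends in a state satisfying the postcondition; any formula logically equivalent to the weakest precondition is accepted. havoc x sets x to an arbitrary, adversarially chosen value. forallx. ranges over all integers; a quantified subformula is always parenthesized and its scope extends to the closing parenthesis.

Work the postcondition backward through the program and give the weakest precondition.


Working backward. After the program, the postcondition z - 5 <= 1 or b != 1 must hold; in canonical form it is z <= 6 or b != 1.
Before b := b + 6: z <= 6 or b != -5
Then branch requires ((n >= -7 and z > -4) -> ((3*z >= 8 -> (n <= 1 or n != -6)) and ((not (3*z >= 8)) -> (z <= 6 or z != -2)))) and ((not (n >= -7 and z > -4)) -> ((3*b >= -1 -> (n <= 1 or n != -6)) and ((not (3*b >= -1)) -> (3*b + n <= -2 or b != -5)))); else branch requires ((3*b = 1 or 3*b < 8) -> (z <= 6 or 4*n != 2*z - 5)) and ((not (3*b = 1 or 3*b < 8)) -> (forall z_1. (z_1 <= 6 or 2*b != -5))).
Before the if: (3*b != -7 -> (((n >= -7 and z > -4) -> ((3*z >= 8 -> (n <= 1 or n != -6)) and ((not (3*z >= 8)) -> (z <= 6 or z != -2)))) and ((not (n >= -7 and z > -4)) -> ((3*b >= -1 -> (n <= 1 or n != -6)) and ((not (3*b >= -1)) -> (3*b + n <= -2 or b != -5)))))) and ((not (3*b != -7)) -> (((3*b = 1 or 3*b < 8) -> (z <= 6 or 4*n != 2*z - 5)) and ((not (3*b = 1 or 3*b < 8)) -> (forall z_1. (z_1 <= 6 or 2*b != -5)))))
Answer: WP = (3*b != -7 -> (((n >= -7 and z > -4) -> ((3*z >= 8 -> (n <= 1 or n != -6)) and ((not (3*z >= 8)) -> (z <= 6 or z != -2)))) and ((not (n >= -7 and z > -4)) -> ((3*b >= -1 -> (n <= 1 or n != -6)) and ((not (3*b >= -1)) -> (3*b + n <= -2 or b != -5)))))) and ((not (3*b != -7)) -> (((3*b = 1 or 3*b < 8) -> (z <= 6 or 4*n != 2*z - 5)) and ((not (3*b = 1 or 3*b < 8)) -> (forall z_1. (z_1 <= 6 or 2*b != -5)))))


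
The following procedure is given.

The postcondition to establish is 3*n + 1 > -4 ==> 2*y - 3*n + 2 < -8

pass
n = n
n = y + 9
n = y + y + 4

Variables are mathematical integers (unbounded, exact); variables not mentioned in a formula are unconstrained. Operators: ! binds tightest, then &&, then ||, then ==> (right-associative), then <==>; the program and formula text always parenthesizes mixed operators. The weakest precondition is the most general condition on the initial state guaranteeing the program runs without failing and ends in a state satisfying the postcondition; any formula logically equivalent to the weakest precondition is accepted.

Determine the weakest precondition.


Working backward. After the program, the postcondition 3*n + 1 > -4 ==> 2*y - 3*n + 2 < -8 must hold; in canonical form it is 3*n > -5 ==> 2*y < 3*n - 10.
Before n := y + y + 4: 6*y > -17 ==> 4*y > -2
Before n := y + 9: 6*y > -17 ==> 4*y > -2
Before n := n: 6*y > -17 ==> 4*y > -2
Before skip: 6*y > -17 ==> 4*y > -2
Answer: WP = 6*y > -17 ==> 4*y > -2


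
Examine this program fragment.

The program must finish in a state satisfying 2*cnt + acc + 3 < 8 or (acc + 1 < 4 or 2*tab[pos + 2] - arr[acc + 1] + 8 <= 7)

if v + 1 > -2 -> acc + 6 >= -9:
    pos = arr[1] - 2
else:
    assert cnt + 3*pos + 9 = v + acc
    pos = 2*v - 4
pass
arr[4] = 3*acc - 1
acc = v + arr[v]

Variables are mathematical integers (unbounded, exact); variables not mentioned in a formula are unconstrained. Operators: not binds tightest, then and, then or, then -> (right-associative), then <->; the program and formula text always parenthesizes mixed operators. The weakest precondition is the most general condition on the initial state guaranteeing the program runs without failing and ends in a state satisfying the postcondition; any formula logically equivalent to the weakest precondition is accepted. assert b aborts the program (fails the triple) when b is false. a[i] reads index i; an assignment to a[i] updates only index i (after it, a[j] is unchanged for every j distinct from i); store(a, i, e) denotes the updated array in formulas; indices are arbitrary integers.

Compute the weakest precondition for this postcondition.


Working backward. After the program, the postcondition 2*cnt + acc + 3 < 8 or (acc + 1 < 4 or 2*tab[pos + 2] - arr[acc + 1] + 8 <= 7) must hold; in canonical form it is acc + 2*cnt < 5 or acc < 3 or 2*tab[pos + 2] <= arr[acc + 1] - 1.
Before acc := v + arr[v]: arr[v] + 2*cnt + v < 5 or arr[v] + v < 3 or 2*tab[pos + 2] <= arr[arr[v] + v + 1] - 1
Before arr[4] := 3*acc - 1: store(arr, 4, 3*acc - 1)[v] + 2*cnt + v < 5 or store(arr, 4, 3*acc - 1)[v] + v < 3 or 2*tab[pos + 2] <= store(arr, 4, 3*acc - 1)[store(arr, 4, 3*acc - 1)[v] + v + 1] - 1
Before skip: store(arr, 4, 3*acc - 1)[v] + 2*cnt + v < 5 or store(arr, 4, 3*acc - 1)[v] + v < 3 or 2*tab[pos + 2] <= store(arr, 4, 3*acc - 1)[store(arr, 4, 3*acc - 1)[v] + v + 1] - 1
Then branch requires store(arr, 4, 3*acc - 1)[v] + 2*cnt + v < 5 or store(arr, 4, 3*acc - 1)[v] + v < 3 or 2*tab[arr[1]] <= store(arr, 4, 3*acc - 1)[store(arr, 4, 3*acc - 1)[v] + v + 1] - 1; else branch requires cnt + 3*pos = acc + v - 9 and (store(arr, 4, 3*acc - 1)[v] + 2*cnt + v < 5 or store(arr, 4, 3*acc - 1)[v] + v < 3 or 2*tab[2*v - 2] <= store(arr, 4, 3*acc - 1)[store(arr, 4, 3*acc - 1)[v] + v + 1] - 1).
Before the if: ((v > -3 -> acc >= -15) -> (store(arr, 4, 3*acc - 1)[v] + 2*cnt + v < 5 or store(arr, 4, 3*acc - 1)[v] + v < 3 or 2*tab[arr[1]] <= store(arr, 4, 3*acc - 1)[store(arr, 4, 3*acc - 1)[v] + v + 1] - 1)) and ((not (v > -3 -> acc >= -15)) -> (cnt + 3*pos = acc + v - 9 and (store(arr, 4, 3*acc - 1)[v] + 2*cnt + v < 5 or store(arr, 4, 3*acc - 1)[v] + v < 3 or 2*tab[2*v - 2] <= store(arr, 4, 3*acc - 1)[store(arr, 4, 3*acc - 1)[v] + v + 1] - 1)))
Answer: WP = ((v > -3 -> acc >= -15) -> (store(arr, 4, 3*acc - 1)[v] + 2*cnt + v < 5 or store(arr, 4, 3*acc - 1)[v] + v < 3 or 2*tab[arr[1]] <= store(arr, 4, 3*acc - 1)[store(arr, 4, 3*acc - 1)[v] + v + 1] - 1)) and ((not (v > -3 -> acc >= -15)) -> (cnt + 3*pos = acc + v - 9 and (store(arr, 4, 3*acc - 1)[v] + 2*cnt + v < 5 or store(arr, 4, 3*acc - 1)[v] + v < 3 or 2*tab[2*v - 2] <= store(arr, 4, 3*acc - 1)[store(arr, 4, 3*acc - 1)[v] + v + 1] - 1)))


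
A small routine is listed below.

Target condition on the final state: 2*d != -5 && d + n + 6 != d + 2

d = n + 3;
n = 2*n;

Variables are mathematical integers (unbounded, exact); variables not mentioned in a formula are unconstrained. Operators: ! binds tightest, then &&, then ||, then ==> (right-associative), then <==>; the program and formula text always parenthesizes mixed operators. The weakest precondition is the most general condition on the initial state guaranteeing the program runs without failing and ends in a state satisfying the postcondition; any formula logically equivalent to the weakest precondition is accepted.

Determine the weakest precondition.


Working backward. After the program, the postcondition 2*d != -5 && d + n + 6 != d + 2 must hold; in canonical form it is 2*d != -5 && n != -4.
Before n := 2*n: 2*d != -5 && 2*n != -4
Before d := n + 3: 2*n != -11 && 2*n != -4
Answer: WP = 2*n != -11 && 2*n != -4


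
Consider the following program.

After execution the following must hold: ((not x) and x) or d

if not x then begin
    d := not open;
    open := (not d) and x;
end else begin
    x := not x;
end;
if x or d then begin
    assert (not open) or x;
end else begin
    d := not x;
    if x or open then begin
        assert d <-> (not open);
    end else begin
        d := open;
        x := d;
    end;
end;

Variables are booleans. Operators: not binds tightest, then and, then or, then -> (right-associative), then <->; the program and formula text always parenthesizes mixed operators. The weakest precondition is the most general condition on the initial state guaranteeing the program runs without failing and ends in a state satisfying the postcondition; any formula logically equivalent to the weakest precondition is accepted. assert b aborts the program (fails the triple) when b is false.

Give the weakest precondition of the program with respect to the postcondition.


Working backward. After the program, the postcondition ((not x) and x) or d must hold; in canonical form it is d.
Then branch requires ((not open) or x) and d; else branch requires ((x or open) -> (((not x) <-> (not open)) and (not x))) and ((not (x or open)) -> open).
Before the if: ((x or d) -> (((not open) or x) and d)) and ((not (x or d)) -> (((x or open) -> (((not x) <-> (not open)) and (not x))) and ((not (x or open)) -> open)))
Then branch requires ((x or (not open)) -> (((not (open and x)) or x) and (not open))) and ((not (x or (not open))) -> (((x or (open and x)) -> (((not x) <-> (not (open and x))) and (not x))) and ((not (x or (open and x))) -> (open and x)))); else branch requires (((not x) or d) -> (((not open) or (not x)) and d)) and ((not ((not x) or d)) -> ((((not x) or open) -> ((x <-> (not open)) and x)) and ((not ((not x) or open)) -> open))).
Before the if: ((not x) -> (((x or (not open)) -> (((not (open and x)) or x) and (not open))) and ((not (x or (not open))) -> (((x or (open and x)) -> (((not x) <-> (not (open and x))) and (not x))) and ((not (x or (open and x))) -> (open and x)))))) and (x -> ((((not x) or d) -> (((not open) or (not x)) and d)) and ((not ((not x) or d)) -> ((((not x) or open) -> ((x <-> (not open)) and x)) and ((not ((not x) or open)) -> open)))))
Answer: WP = ((not x) -> (((x or (not open)) -> (((not (open and x)) or x) and (not open))) and ((not (x or (not open))) -> (((x or (open and x)) -> (((not x) <-> (not (open and x))) and (not x))) and ((not (x or (open and x))) -> (open and x)))))) and (x -> ((((not x) or d) -> (((not open) or (not x)) and d)) and ((not ((not x) or d)) -> ((((not x) or open) -> ((x <-> (not open)) and x)) and ((not ((not x) or open)) -> open)))))


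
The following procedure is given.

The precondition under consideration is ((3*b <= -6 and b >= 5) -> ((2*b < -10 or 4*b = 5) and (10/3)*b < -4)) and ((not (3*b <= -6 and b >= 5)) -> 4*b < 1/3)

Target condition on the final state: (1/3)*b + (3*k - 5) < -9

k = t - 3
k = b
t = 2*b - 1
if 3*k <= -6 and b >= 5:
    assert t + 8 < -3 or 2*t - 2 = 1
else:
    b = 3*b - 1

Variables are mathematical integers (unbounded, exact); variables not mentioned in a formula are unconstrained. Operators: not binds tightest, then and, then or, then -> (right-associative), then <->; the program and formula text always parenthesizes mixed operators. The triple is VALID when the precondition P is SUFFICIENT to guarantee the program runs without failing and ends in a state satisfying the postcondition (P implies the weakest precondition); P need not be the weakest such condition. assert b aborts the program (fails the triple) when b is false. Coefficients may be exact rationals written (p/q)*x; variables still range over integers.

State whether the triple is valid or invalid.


Working backward. After the program, the postcondition (1/3)*b + (3*k - 5) < -9 must hold; in canonical form it is (1/3)*b + 3*k < -4.
Then branch requires (t < -11 or 2*t = 3) and (1/3)*b + 3*k < -4; else branch requires b + 3*k < -11/3.
Before the if: ((3*k <= -6 and b >= 5) -> ((t < -11 or 2*t = 3) and (1/3)*b + 3*k < -4)) and ((not (3*k <= -6 and b >= 5)) -> b + 3*k < -11/3)
Before t := 2*b - 1: ((3*k <= -6 and b >= 5) -> ((2*b < -10 or 4*b = 5) and (1/3)*b + 3*k < -4)) and ((not (3*k <= -6 and b >= 5)) -> b + 3*k < -11/3)
Before k := b: ((3*b <= -6 and b >= 5) -> ((2*b < -10 or 4*b = 5) and (10/3)*b < -4)) and ((not (3*b <= -6 and b >= 5)) -> 4*b < -11/3)
Before k := t - 3: ((3*b <= -6 and b >= 5) -> ((2*b < -10 or 4*b = 5) and (10/3)*b < -4)) and ((not (3*b <= -6 and b >= 5)) -> 4*b < -11/3)
The weakest precondition is ((3*b <= -6 and b >= 5) -> ((2*b < -10 or 4*b = 5) and (10/3)*b < -4)) and ((not (3*b <= -6 and b >= 5)) -> 4*b < -11/3).
Check whether ((3*b <= -6 and b >= 5) -> ((2*b < -10 or 4*b = 5) and (10/3)*b < -4)) and ((not (3*b <= -6 and b >= 5)) -> 4*b < 1/3) implies it.
Countermodel: at the initial state b = 0, the precondition holds but the weakest precondition fails.
Answer: invalid


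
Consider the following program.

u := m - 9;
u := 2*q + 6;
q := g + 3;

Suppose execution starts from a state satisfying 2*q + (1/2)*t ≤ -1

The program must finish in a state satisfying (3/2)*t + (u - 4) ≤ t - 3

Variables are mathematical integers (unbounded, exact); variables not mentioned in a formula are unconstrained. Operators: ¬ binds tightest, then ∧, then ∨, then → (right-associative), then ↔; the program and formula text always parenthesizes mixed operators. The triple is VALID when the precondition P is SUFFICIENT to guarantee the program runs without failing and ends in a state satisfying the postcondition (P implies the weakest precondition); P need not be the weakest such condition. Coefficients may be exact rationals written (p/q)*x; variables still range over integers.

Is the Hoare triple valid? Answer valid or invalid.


Working backward. After the program, the postcondition (3/2)*t + (u - 4) ≤ t - 3 must hold; in canonical form it is (1/2)*t + u ≤ 1.
Before q := g + 3: (1/2)*t + u ≤ 1
Before u := 2*q + 6: 2*q + (1/2)*t ≤ -5
Before u := m - 9: 2*q + (1/2)*t ≤ -5
The weakest precondition is 2*q + (1/2)*t ≤ -5.
Check whether 2*q + (1/2)*t ≤ -1 implies it.
Countermodel: at the initial state q = 0, t = -9, the precondition holds but the weakest precondition fails.
Answer: invalid


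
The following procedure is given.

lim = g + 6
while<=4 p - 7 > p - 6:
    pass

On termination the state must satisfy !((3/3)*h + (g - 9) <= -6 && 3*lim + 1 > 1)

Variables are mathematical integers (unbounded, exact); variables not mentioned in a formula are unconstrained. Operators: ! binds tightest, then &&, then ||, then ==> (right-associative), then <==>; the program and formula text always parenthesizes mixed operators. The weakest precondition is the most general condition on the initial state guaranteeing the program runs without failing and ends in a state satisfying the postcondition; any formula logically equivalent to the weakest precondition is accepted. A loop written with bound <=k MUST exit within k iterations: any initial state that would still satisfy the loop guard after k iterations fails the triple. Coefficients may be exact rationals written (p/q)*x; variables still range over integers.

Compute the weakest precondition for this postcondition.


Working backward. After the program, the postcondition !((3/3)*h + (g - 9) <= -6 && 3*lim + 1 > 1) must hold; in canonical form it is !(g + h <= 3 && 3*lim > 0).
Before the loop (bound <=4), unroll the exhaustion recursion (WP_0 = exit-now case; WP_j = one more guarded iteration, up to j = 4):
  WP_0: !(g + h <= 3 && 3*lim > 0)
  WP_1: !(g + h <= 3 && 3*lim > 0)
  WP_2: !(g + h <= 3 && 3*lim > 0)
  WP_3: !(g + h <= 3 && 3*lim > 0)
  WP_4: !(g + h <= 3 && 3*lim > 0)
So before the loop: !(g + h <= 3 && 3*lim > 0)
Before lim := g + 6: !(g + h <= 3 && 3*g > -18)
Answer: WP = !(g + h <= 3 && 3*g > -18)


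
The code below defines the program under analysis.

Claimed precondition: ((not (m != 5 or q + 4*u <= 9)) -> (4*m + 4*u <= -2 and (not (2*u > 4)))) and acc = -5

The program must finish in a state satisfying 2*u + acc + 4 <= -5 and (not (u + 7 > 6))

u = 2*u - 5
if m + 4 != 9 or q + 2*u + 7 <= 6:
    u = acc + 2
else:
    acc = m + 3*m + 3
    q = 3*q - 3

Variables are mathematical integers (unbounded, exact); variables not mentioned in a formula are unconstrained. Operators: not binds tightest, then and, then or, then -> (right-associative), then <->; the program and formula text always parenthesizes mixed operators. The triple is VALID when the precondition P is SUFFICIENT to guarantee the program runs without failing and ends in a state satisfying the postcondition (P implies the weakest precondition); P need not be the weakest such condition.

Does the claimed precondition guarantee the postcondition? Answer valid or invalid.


Working backward. After the program, the postcondition 2*u + acc + 4 <= -5 and (not (u + 7 > 6)) must hold; in canonical form it is acc + 2*u <= -9 and (not (u > -1)).
Then branch requires 3*acc <= -13 and (not (acc > -3)); else branch requires 4*m + 2*u <= -12 and (not (u > -1)).
Before the if: ((m != 5 or q + 2*u <= -1) -> (3*acc <= -13 and (not (acc > -3)))) and ((not (m != 5 or q + 2*u <= -1)) -> (4*m + 2*u <= -12 and (not (u > -1))))
Before u := 2*u - 5: ((m != 5 or q + 4*u <= 9) -> (3*acc <= -13 and (not (acc > -3)))) and ((not (m != 5 or q + 4*u <= 9)) -> (4*m + 4*u <= -2 and (not (2*u > 4))))
The weakest precondition is ((m != 5 or q + 4*u <= 9) -> (3*acc <= -13 and (not (acc > -3)))) and ((not (m != 5 or q + 4*u <= 9)) -> (4*m + 4*u <= -2 and (not (2*u > 4)))).
Check whether ((not (m != 5 or q + 4*u <= 9)) -> (4*m + 4*u <= -2 and (not (2*u > 4)))) and acc = -5 implies it.
Every state satisfying the precondition satisfies the weakest precondition: the implication holds.
Answer: valid


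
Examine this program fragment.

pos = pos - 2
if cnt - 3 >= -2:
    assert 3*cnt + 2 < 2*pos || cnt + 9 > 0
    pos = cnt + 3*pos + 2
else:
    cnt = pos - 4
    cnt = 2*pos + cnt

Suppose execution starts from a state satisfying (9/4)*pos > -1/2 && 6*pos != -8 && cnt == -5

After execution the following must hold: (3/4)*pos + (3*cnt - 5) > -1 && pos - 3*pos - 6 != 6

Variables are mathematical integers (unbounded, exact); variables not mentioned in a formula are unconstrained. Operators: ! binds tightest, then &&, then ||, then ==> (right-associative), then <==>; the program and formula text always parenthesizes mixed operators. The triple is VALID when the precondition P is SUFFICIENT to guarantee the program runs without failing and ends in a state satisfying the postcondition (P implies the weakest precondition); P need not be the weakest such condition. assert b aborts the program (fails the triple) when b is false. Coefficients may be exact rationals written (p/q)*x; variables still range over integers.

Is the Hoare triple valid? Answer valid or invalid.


Working backward. After the program, the postcondition (3/4)*pos + (3*cnt - 5) > -1 && pos - 3*pos - 6 != 6 must hold; in canonical form it is 3*cnt + (3/4)*pos > 4 && 2*pos != -12.
Then branch requires (3*cnt < 2*pos - 2 || cnt > -9) && (15/4)*cnt + (9/4)*pos > 5/2 && 2*cnt + 6*pos != -16; else branch requires (39/4)*pos > 16 && 2*pos != -12.
Before the if: (cnt >= 1 ==> ((3*cnt < 2*pos - 2 || cnt > -9) && (15/4)*cnt + (9/4)*pos > 5/2 && 2*cnt + 6*pos != -16)) && ((!(cnt >= 1)) ==> ((39/4)*pos > 16 && 2*pos != -12))
Before pos := pos - 2: (cnt >= 1 ==> ((3*cnt < 2*pos - 6 || cnt > -9) && (15/4)*cnt + (9/4)*pos > 7 && 2*cnt + 6*pos != -4)) && ((!(cnt >= 1)) ==> ((39/4)*pos > 71/2 && 2*pos != -8))
The weakest precondition is (cnt >= 1 ==> ((3*cnt < 2*pos - 6 || cnt > -9) && (15/4)*cnt + (9/4)*pos > 7 && 2*cnt + 6*pos != -4)) && ((!(cnt >= 1)) ==> ((39/4)*pos > 71/2 && 2*pos != -8)).
Check whether (9/4)*pos > -1/2 && 6*pos != -8 && cnt == -5 implies it.
Countermodel: at the initial state cnt = -5, pos = 0, the precondition holds but the weakest precondition fails.
Answer: invalid
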